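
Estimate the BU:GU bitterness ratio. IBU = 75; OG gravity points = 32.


BU:GU = IBU / OG_points
BU:GU = 75 / 32

2.3438


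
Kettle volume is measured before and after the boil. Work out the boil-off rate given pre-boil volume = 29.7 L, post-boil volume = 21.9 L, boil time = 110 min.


rate = (V_pre − V_post) / (t_min/60)
rate = (29.7 − 21.9) / (110/60)

4.2545 L/hr


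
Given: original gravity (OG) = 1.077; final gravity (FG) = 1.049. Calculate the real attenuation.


AA = (OG−FG)/(OG−1)·100;  RA = AA·0.8192
AA = (1.077 − 1.049)/(1.077 − 1)·100 = 36.3636
RA = 36.3636·0.8192

29.7891 %


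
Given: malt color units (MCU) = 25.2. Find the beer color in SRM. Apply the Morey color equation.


SRM = 1.4922 · MCU^0.6859
SRM = 1.4922 · 25.2^0.6859

13.6473 SRM


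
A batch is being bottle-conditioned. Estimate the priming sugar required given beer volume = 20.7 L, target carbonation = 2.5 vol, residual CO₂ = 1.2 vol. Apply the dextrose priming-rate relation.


sugar = (target − residual)·4.0·V
sugar = (2.5 − 1.2)·4.0·20.7

107.6400 g


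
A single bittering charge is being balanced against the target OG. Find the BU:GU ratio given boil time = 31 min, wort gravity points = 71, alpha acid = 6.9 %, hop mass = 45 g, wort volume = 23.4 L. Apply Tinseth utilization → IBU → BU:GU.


U = 1.65·0.000125^(GP/1000)·(1−e^(−0.04t))/4.15;  IBU = (α/100)·m·U·1000/V;  BU:GU = IBU/GP
U = 1.65·0.000125^(71/1000)·(1−e^(−0.04·31))/4.15 = 0.1493
IBU = (6.9/100)·45·0.1493·1000/23.4 = 19.8060
BU:GU = 19.8060/71

0.2790


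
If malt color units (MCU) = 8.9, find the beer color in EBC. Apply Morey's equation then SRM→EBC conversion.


SRM = 1.4922·MCU^0.6859;  EBC = SRM·1.97
SRM = 1.4922·8.9^0.6859 = 6.6836
EBC = 6.6836·1.97

13.1668 EBC


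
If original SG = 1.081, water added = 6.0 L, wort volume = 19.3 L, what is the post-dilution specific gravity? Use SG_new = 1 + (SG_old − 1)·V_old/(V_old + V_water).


pts = (1.081 − 1)·1000·19.3/(19.3 + 6.0) = 61.7905
SG_new = 1 + 61.7905/1000

1.0618


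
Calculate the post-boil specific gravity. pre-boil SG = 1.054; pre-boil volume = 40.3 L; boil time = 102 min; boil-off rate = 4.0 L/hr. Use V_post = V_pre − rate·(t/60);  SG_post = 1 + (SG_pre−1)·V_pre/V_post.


V_post = 40.3 − 4.0·(102/60) = 33.5000
SG_post = 1 + (1.054 − 1)·40.3/33.5000

1.0650


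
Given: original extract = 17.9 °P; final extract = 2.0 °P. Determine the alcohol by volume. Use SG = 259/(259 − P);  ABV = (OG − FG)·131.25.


OG = 259/(259 − 17.9) = 1.0742
FG = 259/(259 − 2.0) = 1.0078
ABV = (1.0742 − 1.0078)·131.25

8.7230 % ABV


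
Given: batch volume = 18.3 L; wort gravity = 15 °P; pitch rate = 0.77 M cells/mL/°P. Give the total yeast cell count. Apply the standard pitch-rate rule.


cells (billions) = rate · V_L · °P
cells = 0.77 · 18.3 · 15

211.3650 billion cells


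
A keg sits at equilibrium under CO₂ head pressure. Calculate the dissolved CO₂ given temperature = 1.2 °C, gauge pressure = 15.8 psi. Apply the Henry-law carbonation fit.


vols = (P + 14.695)·(0.01821 + 0.09011·e^(−0.04·T))
vols = (15.8 + 14.695)·(0.01821 + 0.09011·e^(−0.04·1.2))

3.1744 volumes


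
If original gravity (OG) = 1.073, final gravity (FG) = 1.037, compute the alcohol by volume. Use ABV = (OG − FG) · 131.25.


ABV = (1.073 − 1.037) · 131.25

4.7250 % ABV


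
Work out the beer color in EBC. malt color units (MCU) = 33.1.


SRM = 1.4922·MCU^0.6859;  EBC = SRM·1.97
SRM = 1.4922·33.1^0.6859 = 16.4542
EBC = 16.4542·1.97

32.4148 EBC


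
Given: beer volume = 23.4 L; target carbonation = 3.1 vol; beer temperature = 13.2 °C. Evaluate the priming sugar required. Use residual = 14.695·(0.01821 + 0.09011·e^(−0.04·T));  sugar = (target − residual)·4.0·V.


residual = 14.695·(0.01821 + 0.09011·e^(−0.04·13.2)) = 1.0486
sugar = (3.1 − 1.0486)·4.0·23.4

192.0141 g


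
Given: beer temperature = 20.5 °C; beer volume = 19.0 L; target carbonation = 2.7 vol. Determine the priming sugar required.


residual = 14.695·(0.01821 + 0.09011·e^(−0.04·T));  sugar = (target − residual)·4.0·V
residual = 14.695·(0.01821 + 0.09011·e^(−0.04·20.5)) = 0.8508
sugar = (2.7 − 0.8508)·4.0·19.0

140.5391 g


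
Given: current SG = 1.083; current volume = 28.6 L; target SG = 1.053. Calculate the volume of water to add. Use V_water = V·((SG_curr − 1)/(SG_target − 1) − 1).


V_water = 28.6·((1.083 − 1)/(1.053 − 1) − 1)

16.1887 L


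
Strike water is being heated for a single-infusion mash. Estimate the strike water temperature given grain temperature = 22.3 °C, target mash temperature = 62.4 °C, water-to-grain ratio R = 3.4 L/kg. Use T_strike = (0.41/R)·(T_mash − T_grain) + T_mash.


T_strike = (0.41/3.4)·(62.4 − 22.3) + 62.4

67.2356 °C


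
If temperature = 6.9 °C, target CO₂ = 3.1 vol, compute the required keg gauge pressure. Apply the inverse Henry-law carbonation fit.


psi = vols/(0.01821 + 0.09011·e^(−0.04·T)) − 14.695
psi = 3.1/(0.01821 + 0.09011·e^(−0.04·6.9)) − 14.695

21.1073 psi


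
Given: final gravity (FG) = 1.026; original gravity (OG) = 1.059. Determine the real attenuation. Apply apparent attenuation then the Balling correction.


AA = (OG−FG)/(OG−1)·100;  RA = AA·0.8192
AA = (1.059 − 1.026)/(1.059 − 1)·100 = 55.9322
RA = 55.9322·0.8192

45.8197 %


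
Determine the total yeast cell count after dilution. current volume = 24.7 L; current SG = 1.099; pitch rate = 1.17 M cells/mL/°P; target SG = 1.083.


V_w = V·((SG_c−1)/(SG_t−1)−1);  °P = 259 − 259/SG_t;  cells = rate·(V+V_w)·°P
V_w = 24.7·((1.099−1)/(1.083−1)−1) = 4.7614
V_final = 24.7 + 4.7614 = 29.4614
°P = 259 − 259/1.083 = 19.8495
cells = 1.17·29.4614·19.8495

684.2098 billion cells


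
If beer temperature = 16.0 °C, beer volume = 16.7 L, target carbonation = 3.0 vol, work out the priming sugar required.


residual = 14.695·(0.01821 + 0.09011·e^(−0.04·T));  sugar = (target − residual)·4.0·V
residual = 14.695·(0.01821 + 0.09011·e^(−0.04·16.0)) = 0.9658
sugar = (3.0 − 0.9658)·4.0·16.7

135.8833 g


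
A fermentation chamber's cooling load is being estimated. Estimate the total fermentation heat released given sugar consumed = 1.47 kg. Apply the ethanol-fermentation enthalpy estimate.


Q = m_sugar · 590 kJ/kg
Q = 1.47 · 590

867.3000 kJ


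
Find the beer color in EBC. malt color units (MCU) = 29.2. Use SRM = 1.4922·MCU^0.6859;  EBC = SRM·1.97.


SRM = 1.4922·29.2^0.6859 = 15.0985
EBC = 15.0985·1.97

29.7440 EBC


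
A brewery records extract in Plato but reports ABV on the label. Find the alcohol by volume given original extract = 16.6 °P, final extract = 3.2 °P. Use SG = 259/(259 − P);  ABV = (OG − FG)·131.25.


OG = 259/(259 − 16.6) = 1.0685
FG = 259/(259 − 3.2) = 1.0125
ABV = (1.0685 − 1.0125)·131.25

7.3463 % ABV


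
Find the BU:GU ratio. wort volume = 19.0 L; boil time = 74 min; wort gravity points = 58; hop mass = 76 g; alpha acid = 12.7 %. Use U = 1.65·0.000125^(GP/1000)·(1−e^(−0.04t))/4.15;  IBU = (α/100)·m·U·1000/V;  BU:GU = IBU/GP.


U = 1.65·0.000125^(58/1000)·(1−e^(−0.04·74))/4.15 = 0.2238
IBU = (12.7/100)·76·0.2238·1000/19.0 = 113.7134
BU:GU = 113.7134/58

1.9606


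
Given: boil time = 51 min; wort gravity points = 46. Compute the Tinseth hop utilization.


U = 1.65·0.000125^(GP/1000) · (1 − e^(−0.04·t))/4.15
bigness = 1.65·0.000125^(46/1000) = 1.0913
boil_factor = (1 − e^(−0.04·51))/4.15 = 0.2096
U = 1.0913 · 0.2096

0.2288


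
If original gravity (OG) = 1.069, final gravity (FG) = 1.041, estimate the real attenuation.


AA = (OG−FG)/(OG−1)·100;  RA = AA·0.8192
AA = (1.069 − 1.041)/(1.069 − 1)·100 = 40.5797
RA = 40.5797·0.8192

33.2429 %


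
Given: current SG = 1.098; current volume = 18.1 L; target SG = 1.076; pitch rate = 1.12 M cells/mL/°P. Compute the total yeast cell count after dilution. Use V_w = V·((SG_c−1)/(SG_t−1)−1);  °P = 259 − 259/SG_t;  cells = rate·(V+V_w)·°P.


V_w = 18.1·((1.098−1)/(1.076−1)−1) = 5.2395
V_final = 18.1 + 5.2395 = 23.3395
°P = 259 − 259/1.076 = 18.2937
cells = 1.12·23.3395·18.2937

478.2007 billion cells


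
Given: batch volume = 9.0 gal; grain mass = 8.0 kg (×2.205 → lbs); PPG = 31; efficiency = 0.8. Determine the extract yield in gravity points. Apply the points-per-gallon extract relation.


points = lbs × PPG × eff / vol
lbs = 8.0 × 2.205 = 17.6400
points = 17.6400 × 31 × 0.8 / 9.0

48.6080 points


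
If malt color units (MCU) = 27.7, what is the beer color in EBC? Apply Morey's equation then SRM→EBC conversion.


SRM = 1.4922·MCU^0.6859;  EBC = SRM·1.97
SRM = 1.4922·27.7^0.6859 = 14.5621
EBC = 14.5621·1.97

28.6873 EBC


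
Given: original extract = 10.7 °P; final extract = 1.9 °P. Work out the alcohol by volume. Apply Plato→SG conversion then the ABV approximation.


SG = 259/(259 − P);  ABV = (OG − FG)·131.25
OG = 259/(259 − 10.7) = 1.0431
FG = 259/(259 − 1.9) = 1.0074
ABV = (1.0431 − 1.0074)·131.25

4.6860 % ABV


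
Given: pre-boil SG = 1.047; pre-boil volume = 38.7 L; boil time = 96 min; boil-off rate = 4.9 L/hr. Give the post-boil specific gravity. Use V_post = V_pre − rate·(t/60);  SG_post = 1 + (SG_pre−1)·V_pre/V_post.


V_post = 38.7 − 4.9·(96/60) = 30.8600
SG_post = 1 + (1.047 − 1)·38.7/30.8600

1.0589


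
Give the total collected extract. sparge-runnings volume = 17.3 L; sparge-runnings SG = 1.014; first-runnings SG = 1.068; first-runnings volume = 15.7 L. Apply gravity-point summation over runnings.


total = Σ (SG_i − 1)·1000·V_i
first = (1.068 − 1)·1000·15.7 = 1067.6000
sparge = (1.014 − 1)·1000·17.3 = 242.2000
total = 1067.6000 + 242.2000

1309.8000 gravity·L


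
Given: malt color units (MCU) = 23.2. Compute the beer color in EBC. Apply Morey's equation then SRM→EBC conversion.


SRM = 1.4922·MCU^0.6859;  EBC = SRM·1.97
SRM = 1.4922·23.2^0.6859 = 12.8948
EBC = 12.8948·1.97

25.4028 EBC


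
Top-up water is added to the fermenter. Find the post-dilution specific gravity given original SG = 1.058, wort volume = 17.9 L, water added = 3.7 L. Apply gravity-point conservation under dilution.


SG_new = 1 + (SG_old − 1)·V_old/(V_old + V_water)
pts = (1.058 − 1)·1000·17.9/(17.9 + 3.7) = 48.0648
SG_new = 1 + 48.0648/1000

1.0481


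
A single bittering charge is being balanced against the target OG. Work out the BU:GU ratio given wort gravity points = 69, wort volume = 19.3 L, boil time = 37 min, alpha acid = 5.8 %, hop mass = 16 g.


U = 1.65·0.000125^(GP/1000)·(1−e^(−0.04t))/4.15;  IBU = (α/100)·m·U·1000/V;  BU:GU = IBU/GP
U = 1.65·0.000125^(69/1000)·(1−e^(−0.04·37))/4.15 = 0.1652
IBU = (5.8/100)·16·0.1652·1000/19.3 = 7.9421
BU:GU = 7.9421/69

0.1151


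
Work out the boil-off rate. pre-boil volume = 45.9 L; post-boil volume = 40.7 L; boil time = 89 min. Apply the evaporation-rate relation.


rate = (V_pre − V_post) / (t_min/60)
rate = (45.9 − 40.7) / (89/60)

3.5056 L/hr


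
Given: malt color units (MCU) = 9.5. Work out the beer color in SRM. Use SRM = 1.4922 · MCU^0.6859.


SRM = 1.4922 · 9.5^0.6859

6.9895 SRM


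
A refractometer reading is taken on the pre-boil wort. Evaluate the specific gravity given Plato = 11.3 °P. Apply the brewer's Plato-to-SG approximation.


SG = 259/(259 − P)
SG = 259/(259 − 11.3)

1.0456


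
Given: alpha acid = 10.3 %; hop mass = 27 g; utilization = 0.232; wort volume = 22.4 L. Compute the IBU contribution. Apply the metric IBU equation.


IBU = (α/100)·mass·U·1000 / V
IBU = (10.3/100)·27·0.232·1000 / 22.4

28.8032 IBU


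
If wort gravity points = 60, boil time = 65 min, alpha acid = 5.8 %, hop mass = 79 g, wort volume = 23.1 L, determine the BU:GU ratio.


U = 1.65·0.000125^(GP/1000)·(1−e^(−0.04t))/4.15;  IBU = (α/100)·m·U·1000/V;  BU:GU = IBU/GP
U = 1.65·0.000125^(60/1000)·(1−e^(−0.04·65))/4.15 = 0.2147
IBU = (5.8/100)·79·0.2147·1000/23.1 = 42.5771
BU:GU = 42.5771/60

0.7096


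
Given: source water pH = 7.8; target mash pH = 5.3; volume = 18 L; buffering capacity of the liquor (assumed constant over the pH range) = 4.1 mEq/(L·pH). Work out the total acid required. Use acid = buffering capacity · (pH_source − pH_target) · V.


acid = 4.1 · (7.8 − 5.3) · 18

184.5000 mEq


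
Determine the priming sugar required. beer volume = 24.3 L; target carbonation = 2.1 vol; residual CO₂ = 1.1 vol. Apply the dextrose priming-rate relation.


sugar = (target − residual)·4.0·V
sugar = (2.1 − 1.1)·4.0·24.3

97.2000 g


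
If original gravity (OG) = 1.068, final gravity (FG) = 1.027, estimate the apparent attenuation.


AA = (OG − FG)/(OG − 1) · 100
AA = (1.068 − 1.027)/(1.068 − 1) · 100

60.2941 %


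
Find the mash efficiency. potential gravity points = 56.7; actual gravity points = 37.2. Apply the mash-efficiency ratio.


efficiency = actual / potential × 100
efficiency = 37.2 / 56.7 × 100

65.6085 %


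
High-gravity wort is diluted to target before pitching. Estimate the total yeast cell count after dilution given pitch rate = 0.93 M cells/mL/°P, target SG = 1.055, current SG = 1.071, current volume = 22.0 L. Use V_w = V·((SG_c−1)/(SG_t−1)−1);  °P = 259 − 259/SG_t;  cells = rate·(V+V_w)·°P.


V_w = 22.0·((1.071−1)/(1.055−1)−1) = 6.4000
V_final = 22.0 + 6.4000 = 28.4000
°P = 259 − 259/1.055 = 13.5024
cells = 0.93·28.4000·13.5024

356.6246 billion cells


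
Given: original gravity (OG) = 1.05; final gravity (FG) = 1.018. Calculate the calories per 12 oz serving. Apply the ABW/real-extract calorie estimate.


ABW = (OG−FG)·131.25·0.79/FG;  °P = 259 − 259/SG (for OG→OE and FG→AE);  RE = 0.1808·OE + 0.8192·AE;  Cal = (6.9·ABW + 4·(RE−0.1))·FG·3.55
ABW = (1.05 − 1.018)·131.25·0.79/1.018 = 3.2593
OE = 259 − 259/1.05 = 12.3333 °P
AE = 259 − 259/1.018 = 4.5796 °P
RE = 0.1808·12.3333 + 0.8192·4.5796 = 5.9814 °P
Cal = (6.9·3.2593 + 4·(5.9814−0.1))·1.018·3.55

166.2943 kcal


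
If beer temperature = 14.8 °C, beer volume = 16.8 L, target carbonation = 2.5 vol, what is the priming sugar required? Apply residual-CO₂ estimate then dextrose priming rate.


residual = 14.695·(0.01821 + 0.09011·e^(−0.04·T));  sugar = (target − residual)·4.0·V
residual = 14.695·(0.01821 + 0.09011·e^(−0.04·14.8)) = 1.0002
sugar = (2.5 − 1.0002)·4.0·16.8

100.7899 g


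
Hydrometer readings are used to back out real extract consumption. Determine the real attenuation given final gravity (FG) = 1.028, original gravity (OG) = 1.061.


AA = (OG−FG)/(OG−1)·100;  RA = AA·0.8192
AA = (1.061 − 1.028)/(1.061 − 1)·100 = 54.0984
RA = 54.0984·0.8192

44.3174 %


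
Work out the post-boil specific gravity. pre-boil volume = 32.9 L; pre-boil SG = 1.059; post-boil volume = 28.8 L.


SG_post = 1 + (SG_pre − 1)·V_pre/V_post
pts_pre = (1.059 − 1)·1000 = 59.0000
pts_post = 59.0000·32.9/28.8 = 67.3993
SG_post = 1 + 67.3993/1000

1.0674


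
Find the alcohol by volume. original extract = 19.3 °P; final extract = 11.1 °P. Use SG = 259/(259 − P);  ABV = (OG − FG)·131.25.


OG = 259/(259 − 19.3) = 1.0805
FG = 259/(259 − 11.1) = 1.0448
ABV = (1.0805 − 1.0448)·131.25

4.6910 % ABV


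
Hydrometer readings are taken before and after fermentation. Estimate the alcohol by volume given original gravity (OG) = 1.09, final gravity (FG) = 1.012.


ABV = (OG − FG) · 131.25
ABV = (1.09 − 1.012) · 131.25

10.2375 % ABV


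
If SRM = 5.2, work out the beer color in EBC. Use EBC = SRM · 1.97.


EBC = 5.2 · 1.97

10.2440 EBC


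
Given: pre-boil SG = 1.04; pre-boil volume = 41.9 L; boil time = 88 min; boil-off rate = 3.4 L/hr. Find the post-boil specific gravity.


V_post = V_pre − rate·(t/60);  SG_post = 1 + (SG_pre−1)·V_pre/V_post
V_post = 41.9 − 3.4·(88/60) = 36.9133
SG_post = 1 + (1.04 − 1)·41.9/36.9133

1.0454


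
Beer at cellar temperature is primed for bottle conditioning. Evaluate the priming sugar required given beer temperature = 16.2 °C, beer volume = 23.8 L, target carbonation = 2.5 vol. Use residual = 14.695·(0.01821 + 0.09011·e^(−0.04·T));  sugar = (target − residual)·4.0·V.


residual = 14.695·(0.01821 + 0.09011·e^(−0.04·16.2)) = 0.9603
sugar = (2.5 − 0.9603)·4.0·23.8

146.5837 g


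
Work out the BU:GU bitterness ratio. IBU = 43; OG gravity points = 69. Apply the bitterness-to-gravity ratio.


BU:GU = IBU / OG_points
BU:GU = 43 / 69

0.6232


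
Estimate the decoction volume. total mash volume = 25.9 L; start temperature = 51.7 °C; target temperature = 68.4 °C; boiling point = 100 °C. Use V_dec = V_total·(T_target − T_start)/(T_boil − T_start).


V_dec = 25.9·(68.4 − 51.7)/(100 − 51.7)

8.9551 L


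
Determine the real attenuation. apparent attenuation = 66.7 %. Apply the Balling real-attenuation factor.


RA = AA · 0.8192
RA = 66.7 · 0.8192

54.6406 %


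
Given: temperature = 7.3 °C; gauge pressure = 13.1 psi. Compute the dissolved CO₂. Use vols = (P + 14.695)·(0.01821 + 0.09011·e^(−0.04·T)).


vols = (13.1 + 14.695)·(0.01821 + 0.09011·e^(−0.04·7.3))

2.3765 volumes


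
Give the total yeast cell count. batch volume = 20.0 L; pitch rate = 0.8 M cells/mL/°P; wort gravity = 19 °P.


cells (billions) = rate · V_L · °P
cells = 0.8 · 20.0 · 19

304.0000 billion cells


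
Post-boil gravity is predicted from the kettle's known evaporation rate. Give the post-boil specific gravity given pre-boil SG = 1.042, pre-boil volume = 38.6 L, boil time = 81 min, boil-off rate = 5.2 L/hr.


V_post = V_pre − rate·(t/60);  SG_post = 1 + (SG_pre−1)·V_pre/V_post
V_post = 38.6 − 5.2·(81/60) = 31.5800
SG_post = 1 + (1.042 − 1)·38.6/31.5800

1.0513


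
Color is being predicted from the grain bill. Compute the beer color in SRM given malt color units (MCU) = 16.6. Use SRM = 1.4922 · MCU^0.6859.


SRM = 1.4922 · 16.6^0.6859

10.2494 SRM


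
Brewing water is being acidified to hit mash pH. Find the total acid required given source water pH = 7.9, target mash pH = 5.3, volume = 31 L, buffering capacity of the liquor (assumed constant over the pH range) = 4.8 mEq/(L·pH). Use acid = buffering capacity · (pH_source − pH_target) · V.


acid = 4.8 · (7.9 − 5.3) · 31

386.8800 mEq


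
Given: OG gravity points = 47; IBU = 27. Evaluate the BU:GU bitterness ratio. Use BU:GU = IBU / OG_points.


BU:GU = 27 / 47

0.5745


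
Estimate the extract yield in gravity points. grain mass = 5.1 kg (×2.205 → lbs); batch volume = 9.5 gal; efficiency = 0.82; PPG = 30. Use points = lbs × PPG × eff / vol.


lbs = 5.1 × 2.205 = 11.2455
points = 11.2455 × 30 × 0.82 / 9.5

29.1199 points


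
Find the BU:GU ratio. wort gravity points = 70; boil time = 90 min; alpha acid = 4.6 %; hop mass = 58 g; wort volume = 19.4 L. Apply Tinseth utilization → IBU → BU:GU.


U = 1.65·0.000125^(GP/1000)·(1−e^(−0.04t))/4.15;  IBU = (α/100)·m·U·1000/V;  BU:GU = IBU/GP
U = 1.65·0.000125^(70/1000)·(1−e^(−0.04·90))/4.15 = 0.2062
IBU = (4.6/100)·58·0.2062·1000/19.4 = 28.3512
BU:GU = 28.3512/70

0.4050


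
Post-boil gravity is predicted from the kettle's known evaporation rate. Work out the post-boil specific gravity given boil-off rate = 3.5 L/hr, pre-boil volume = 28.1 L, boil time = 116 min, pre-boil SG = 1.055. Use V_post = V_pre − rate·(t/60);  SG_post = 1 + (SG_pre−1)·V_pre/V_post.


V_post = 28.1 − 3.5·(116/60) = 21.3333
SG_post = 1 + (1.055 − 1)·28.1/21.3333

1.0724


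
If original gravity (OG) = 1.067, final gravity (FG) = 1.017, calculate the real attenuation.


AA = (OG−FG)/(OG−1)·100;  RA = AA·0.8192
AA = (1.067 − 1.017)/(1.067 − 1)·100 = 74.6269
RA = 74.6269·0.8192

61.1343 %


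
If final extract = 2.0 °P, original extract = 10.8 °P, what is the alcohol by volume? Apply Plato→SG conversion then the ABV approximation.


SG = 259/(259 − P);  ABV = (OG − FG)·131.25
OG = 259/(259 − 10.8) = 1.0435
FG = 259/(259 − 2.0) = 1.0078
ABV = (1.0435 − 1.0078)·131.25

4.6897 % ABV


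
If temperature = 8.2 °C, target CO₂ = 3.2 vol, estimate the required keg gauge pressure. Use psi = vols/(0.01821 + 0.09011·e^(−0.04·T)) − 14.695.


psi = 3.2/(0.01821 + 0.09011·e^(−0.04·8.2)) − 14.695

23.8027 psi


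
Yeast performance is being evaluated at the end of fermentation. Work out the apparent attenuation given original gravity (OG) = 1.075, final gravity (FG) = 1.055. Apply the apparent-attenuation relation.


AA = (OG − FG)/(OG − 1) · 100
AA = (1.075 − 1.055)/(1.075 − 1) · 100

26.6667 %


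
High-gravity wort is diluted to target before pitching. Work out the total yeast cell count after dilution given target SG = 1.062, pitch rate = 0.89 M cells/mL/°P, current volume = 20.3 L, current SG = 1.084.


V_w = V·((SG_c−1)/(SG_t−1)−1);  °P = 259 − 259/SG_t;  cells = rate·(V+V_w)·°P
V_w = 20.3·((1.084−1)/(1.062−1)−1) = 7.2032
V_final = 20.3 + 7.2032 = 27.5032
°P = 259 − 259/1.062 = 15.1205
cells = 0.89·27.5032·15.1205

370.1183 billion cells


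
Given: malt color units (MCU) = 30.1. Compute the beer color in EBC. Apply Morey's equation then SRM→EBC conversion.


SRM = 1.4922·MCU^0.6859;  EBC = SRM·1.97
SRM = 1.4922·30.1^0.6859 = 15.4161
EBC = 15.4161·1.97

30.3698 EBC


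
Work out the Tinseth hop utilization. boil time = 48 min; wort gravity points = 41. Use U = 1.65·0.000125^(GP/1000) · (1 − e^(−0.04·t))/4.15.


bigness = 1.65·0.000125^(41/1000) = 1.1415
boil_factor = (1 − e^(−0.04·48))/4.15 = 0.2056
U = 1.1415 · 0.2056

0.2347


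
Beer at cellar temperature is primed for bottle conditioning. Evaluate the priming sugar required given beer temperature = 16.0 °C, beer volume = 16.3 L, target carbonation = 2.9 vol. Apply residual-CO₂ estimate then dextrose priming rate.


residual = 14.695·(0.01821 + 0.09011·e^(−0.04·T));  sugar = (target − residual)·4.0·V
residual = 14.695·(0.01821 + 0.09011·e^(−0.04·16.0)) = 0.9658
sugar = (2.9 − 0.9658)·4.0·16.3

126.1086 g


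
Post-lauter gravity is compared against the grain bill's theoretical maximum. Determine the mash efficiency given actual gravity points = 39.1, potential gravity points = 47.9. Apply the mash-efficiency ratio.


efficiency = actual / potential × 100
efficiency = 39.1 / 47.9 × 100

81.6284 %


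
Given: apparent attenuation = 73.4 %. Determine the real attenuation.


RA = AA · 0.8192
RA = 73.4 · 0.8192

60.1293 %


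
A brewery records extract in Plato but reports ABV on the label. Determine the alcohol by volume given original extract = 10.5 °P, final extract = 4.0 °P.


SG = 259/(259 − P);  ABV = (OG − FG)·131.25
OG = 259/(259 − 10.5) = 1.0423
FG = 259/(259 − 4.0) = 1.0157
ABV = (1.0423 − 1.0157)·131.25

3.4870 % ABV


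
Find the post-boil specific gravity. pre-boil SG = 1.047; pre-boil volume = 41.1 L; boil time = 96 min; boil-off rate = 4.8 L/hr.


V_post = V_pre − rate·(t/60);  SG_post = 1 + (SG_pre−1)·V_pre/V_post
V_post = 41.1 − 4.8·(96/60) = 33.4200
SG_post = 1 + (1.047 − 1)·41.1/33.4200

1.0578


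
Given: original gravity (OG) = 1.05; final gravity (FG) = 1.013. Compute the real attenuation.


AA = (OG−FG)/(OG−1)·100;  RA = AA·0.8192
AA = (1.05 − 1.013)/(1.05 − 1)·100 = 74.0000
RA = 74.0000·0.8192

60.6208 %


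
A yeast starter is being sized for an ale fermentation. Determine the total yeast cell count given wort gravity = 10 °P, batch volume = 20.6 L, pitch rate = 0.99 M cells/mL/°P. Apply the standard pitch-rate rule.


cells (billions) = rate · V_L · °P
cells = 0.99 · 20.6 · 10

203.9400 billion cells


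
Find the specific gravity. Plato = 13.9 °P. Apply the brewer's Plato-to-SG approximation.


SG = 259/(259 − P)
SG = 259/(259 − 13.9)

1.0567


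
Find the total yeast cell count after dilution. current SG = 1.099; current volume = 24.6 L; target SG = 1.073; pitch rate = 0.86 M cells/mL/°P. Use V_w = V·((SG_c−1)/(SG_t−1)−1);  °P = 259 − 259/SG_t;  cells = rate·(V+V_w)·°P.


V_w = 24.6·((1.099−1)/(1.073−1)−1) = 8.7616
V_final = 24.6 + 8.7616 = 33.3616
°P = 259 − 259/1.073 = 17.6207
cells = 0.86·33.3616·17.6207

505.5554 billion cells


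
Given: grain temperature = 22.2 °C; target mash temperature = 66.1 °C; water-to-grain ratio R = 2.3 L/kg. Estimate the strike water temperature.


T_strike = (0.41/R)·(T_mash − T_grain) + T_mash
T_strike = (0.41/2.3)·(66.1 − 22.2) + 66.1

73.9257 °C


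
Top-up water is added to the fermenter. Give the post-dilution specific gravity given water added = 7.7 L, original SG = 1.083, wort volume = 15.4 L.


SG_new = 1 + (SG_old − 1)·V_old/(V_old + V_water)
pts = (1.083 − 1)·1000·15.4/(15.4 + 7.7) = 55.3333
SG_new = 1 + 55.3333/1000

1.0553


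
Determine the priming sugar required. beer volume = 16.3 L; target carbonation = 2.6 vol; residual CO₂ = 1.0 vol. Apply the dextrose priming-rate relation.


sugar = (target − residual)·4.0·V
sugar = (2.6 − 1.0)·4.0·16.3

104.3200 g


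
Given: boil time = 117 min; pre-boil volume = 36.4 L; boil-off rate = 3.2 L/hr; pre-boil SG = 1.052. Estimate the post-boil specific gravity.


V_post = V_pre − rate·(t/60);  SG_post = 1 + (SG_pre−1)·V_pre/V_post
V_post = 36.4 − 3.2·(117/60) = 30.1600
SG_post = 1 + (1.052 − 1)·36.4/30.1600

1.0628


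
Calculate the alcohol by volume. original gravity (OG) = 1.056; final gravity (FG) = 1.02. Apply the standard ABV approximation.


ABV = (OG − FG) · 131.25
ABV = (1.056 − 1.02) · 131.25

4.7250 % ABV


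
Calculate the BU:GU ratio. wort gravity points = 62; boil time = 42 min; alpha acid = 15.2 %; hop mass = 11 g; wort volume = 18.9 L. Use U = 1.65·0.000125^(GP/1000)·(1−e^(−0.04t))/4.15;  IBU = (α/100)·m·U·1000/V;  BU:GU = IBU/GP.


U = 1.65·0.000125^(62/1000)·(1−e^(−0.04·42))/4.15 = 0.1853
IBU = (15.2/100)·11·0.1853·1000/18.9 = 16.3924
BU:GU = 16.3924/62

0.2644


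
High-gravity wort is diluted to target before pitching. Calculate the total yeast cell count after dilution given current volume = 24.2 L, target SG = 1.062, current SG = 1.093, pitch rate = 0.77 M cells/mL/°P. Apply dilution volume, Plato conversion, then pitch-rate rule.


V_w = V·((SG_c−1)/(SG_t−1)−1);  °P = 259 − 259/SG_t;  cells = rate·(V+V_w)·°P
V_w = 24.2·((1.093−1)/(1.062−1)−1) = 12.1000
V_final = 24.2 + 12.1000 = 36.3000
°P = 259 − 259/1.062 = 15.1205
cells = 0.77·36.3000·15.1205

422.6339 billion cells


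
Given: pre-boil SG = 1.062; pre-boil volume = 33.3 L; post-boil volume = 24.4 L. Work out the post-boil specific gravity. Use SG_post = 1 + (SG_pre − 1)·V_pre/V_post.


pts_pre = (1.062 − 1)·1000 = 62.0000
pts_post = 62.0000·33.3/24.4 = 84.6148
SG_post = 1 + 84.6148/1000

1.0846


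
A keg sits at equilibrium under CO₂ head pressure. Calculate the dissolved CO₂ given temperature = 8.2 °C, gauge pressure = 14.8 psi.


vols = (P + 14.695)·(0.01821 + 0.09011·e^(−0.04·T))
vols = (14.8 + 14.695)·(0.01821 + 0.09011·e^(−0.04·8.2))

2.4517 volumes


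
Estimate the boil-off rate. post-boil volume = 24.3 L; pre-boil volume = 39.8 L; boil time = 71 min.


rate = (V_pre − V_post) / (t_min/60)
rate = (39.8 − 24.3) / (71/60)

13.0986 L/hr


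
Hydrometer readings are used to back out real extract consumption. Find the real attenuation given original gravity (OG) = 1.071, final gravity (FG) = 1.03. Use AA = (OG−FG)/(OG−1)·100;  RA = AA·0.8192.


AA = (1.071 − 1.03)/(1.071 − 1)·100 = 57.7465
RA = 57.7465·0.8192

47.3059 %


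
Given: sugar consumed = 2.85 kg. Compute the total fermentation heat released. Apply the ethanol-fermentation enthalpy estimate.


Q = m_sugar · 590 kJ/kg
Q = 2.85 · 590

1681.5000 kJ


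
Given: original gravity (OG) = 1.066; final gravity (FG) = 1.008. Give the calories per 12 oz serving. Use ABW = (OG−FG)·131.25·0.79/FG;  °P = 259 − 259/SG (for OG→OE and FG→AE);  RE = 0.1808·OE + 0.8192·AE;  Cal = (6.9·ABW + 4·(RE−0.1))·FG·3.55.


ABW = (1.066 − 1.008)·131.25·0.79/1.008 = 5.9661
OE = 259 − 259/1.066 = 16.0356 °P
AE = 259 − 259/1.008 = 2.0556 °P
RE = 0.1808·16.0356 + 0.8192·2.0556 = 4.5832 °P
Cal = (6.9·5.9661 + 4·(4.5832−0.1))·1.008·3.55

211.4800 kcal


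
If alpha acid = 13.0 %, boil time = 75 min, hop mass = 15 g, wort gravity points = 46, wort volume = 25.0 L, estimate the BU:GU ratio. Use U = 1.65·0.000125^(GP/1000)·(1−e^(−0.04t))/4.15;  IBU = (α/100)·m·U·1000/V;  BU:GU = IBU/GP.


U = 1.65·0.000125^(46/1000)·(1−e^(−0.04·75))/4.15 = 0.2499
IBU = (13.0/100)·15·0.2499·1000/25.0 = 19.4899
BU:GU = 19.4899/46

0.4237


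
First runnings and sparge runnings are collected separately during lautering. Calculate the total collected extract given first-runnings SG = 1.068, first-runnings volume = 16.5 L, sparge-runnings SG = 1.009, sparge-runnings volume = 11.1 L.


total = Σ (SG_i − 1)·1000·V_i
first = (1.068 − 1)·1000·16.5 = 1122.0000
sparge = (1.009 − 1)·1000·11.1 = 99.9000
total = 1122.0000 + 99.9000

1221.9000 gravity·L


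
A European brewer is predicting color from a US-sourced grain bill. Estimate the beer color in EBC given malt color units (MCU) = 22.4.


SRM = 1.4922·MCU^0.6859;  EBC = SRM·1.97
SRM = 1.4922·22.4^0.6859 = 12.5882
EBC = 12.5882·1.97

24.7987 EBC


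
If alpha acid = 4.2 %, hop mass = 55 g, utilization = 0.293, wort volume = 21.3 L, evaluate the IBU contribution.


IBU = (α/100)·mass·U·1000 / V
IBU = (4.2/100)·55·0.293·1000 / 21.3

31.7761 IBU


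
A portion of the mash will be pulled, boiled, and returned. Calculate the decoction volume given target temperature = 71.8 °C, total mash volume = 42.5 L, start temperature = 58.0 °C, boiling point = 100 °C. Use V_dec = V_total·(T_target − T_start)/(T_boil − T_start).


V_dec = 42.5·(71.8 − 58.0)/(100 − 58.0)

13.9643 L


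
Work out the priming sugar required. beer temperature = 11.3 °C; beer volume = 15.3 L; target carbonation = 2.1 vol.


residual = 14.695·(0.01821 + 0.09011·e^(−0.04·T));  sugar = (target − residual)·4.0·V
residual = 14.695·(0.01821 + 0.09011·e^(−0.04·11.3)) = 1.1102
sugar = (2.1 − 1.1102)·4.0·15.3

60.5736 g


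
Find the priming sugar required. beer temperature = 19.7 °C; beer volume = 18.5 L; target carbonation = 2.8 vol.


residual = 14.695·(0.01821 + 0.09011·e^(−0.04·T));  sugar = (target − residual)·4.0·V
residual = 14.695·(0.01821 + 0.09011·e^(−0.04·19.7)) = 0.8698
sugar = (2.8 − 0.8698)·4.0·18.5

142.8374 g


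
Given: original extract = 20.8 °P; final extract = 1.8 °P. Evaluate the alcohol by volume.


SG = 259/(259 − P);  ABV = (OG − FG)·131.25
OG = 259/(259 − 20.8) = 1.0873
FG = 259/(259 − 1.8) = 1.0070
ABV = (1.0873 − 1.0070)·131.25

10.5424 % ABV


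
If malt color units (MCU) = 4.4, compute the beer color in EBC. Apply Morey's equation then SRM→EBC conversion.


SRM = 1.4922·MCU^0.6859;  EBC = SRM·1.97
SRM = 1.4922·4.4^0.6859 = 4.1226
EBC = 4.1226·1.97

8.1215 EBC


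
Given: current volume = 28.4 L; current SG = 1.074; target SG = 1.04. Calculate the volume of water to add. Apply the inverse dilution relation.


V_water = V·((SG_curr − 1)/(SG_target − 1) − 1)
V_water = 28.4·((1.074 − 1)/(1.04 − 1) − 1)

24.1400 L


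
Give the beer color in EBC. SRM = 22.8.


EBC = SRM · 1.97
EBC = 22.8 · 1.97

44.9160 EBC


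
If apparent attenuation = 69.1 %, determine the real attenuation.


RA = AA · 0.8192
RA = 69.1 · 0.8192

56.6067 %


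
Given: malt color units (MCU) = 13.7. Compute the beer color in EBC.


SRM = 1.4922·MCU^0.6859;  EBC = SRM·1.97
SRM = 1.4922·13.7^0.6859 = 8.9847
EBC = 8.9847·1.97

17.6999 EBC


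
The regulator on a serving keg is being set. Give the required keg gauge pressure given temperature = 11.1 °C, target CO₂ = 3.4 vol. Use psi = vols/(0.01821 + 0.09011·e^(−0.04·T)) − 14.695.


psi = 3.4/(0.01821 + 0.09011·e^(−0.04·11.1)) − 14.695

30.0345 psi


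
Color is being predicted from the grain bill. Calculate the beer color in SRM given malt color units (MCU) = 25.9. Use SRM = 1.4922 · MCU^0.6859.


SRM = 1.4922 · 25.9^0.6859

13.9062 SRM


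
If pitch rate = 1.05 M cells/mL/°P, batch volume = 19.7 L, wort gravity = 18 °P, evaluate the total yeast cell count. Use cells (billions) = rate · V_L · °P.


cells = 1.05 · 19.7 · 18

372.3300 billion cells


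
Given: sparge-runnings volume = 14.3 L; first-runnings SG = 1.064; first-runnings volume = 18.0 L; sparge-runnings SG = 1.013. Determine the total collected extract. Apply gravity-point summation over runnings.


total = Σ (SG_i − 1)·1000·V_i
first = (1.064 − 1)·1000·18.0 = 1152.0000
sparge = (1.013 − 1)·1000·14.3 = 185.9000
total = 1152.0000 + 185.9000

1337.9000 gravity·L


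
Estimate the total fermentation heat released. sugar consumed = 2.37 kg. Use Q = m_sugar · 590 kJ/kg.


Q = 2.37 · 590

1398.3000 kJ


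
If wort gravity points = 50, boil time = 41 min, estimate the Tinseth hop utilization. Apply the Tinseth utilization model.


U = 1.65·0.000125^(GP/1000) · (1 − e^(−0.04·t))/4.15
bigness = 1.65·0.000125^(50/1000) = 1.0528
boil_factor = (1 − e^(−0.04·41))/4.15 = 0.1942
U = 1.0528 · 0.1942

0.2045


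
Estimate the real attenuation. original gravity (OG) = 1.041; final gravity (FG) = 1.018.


AA = (OG−FG)/(OG−1)·100;  RA = AA·0.8192
AA = (1.041 − 1.018)/(1.041 − 1)·100 = 56.0976
RA = 56.0976·0.8192

45.9551 %


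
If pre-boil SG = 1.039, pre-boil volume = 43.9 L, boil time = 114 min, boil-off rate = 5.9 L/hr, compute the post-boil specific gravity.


V_post = V_pre − rate·(t/60);  SG_post = 1 + (SG_pre−1)·V_pre/V_post
V_post = 43.9 − 5.9·(114/60) = 32.6900
SG_post = 1 + (1.039 − 1)·43.9/32.6900

1.0524


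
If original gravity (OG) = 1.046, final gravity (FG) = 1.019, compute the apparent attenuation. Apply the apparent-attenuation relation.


AA = (OG − FG)/(OG − 1) · 100
AA = (1.046 − 1.019)/(1.046 − 1) · 100

58.6957 %


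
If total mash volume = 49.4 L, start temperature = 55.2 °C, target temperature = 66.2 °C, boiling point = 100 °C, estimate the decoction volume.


V_dec = V_total·(T_target − T_start)/(T_boil − T_start)
V_dec = 49.4·(66.2 − 55.2)/(100 − 55.2)

12.1295 L


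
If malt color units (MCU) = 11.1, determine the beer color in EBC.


SRM = 1.4922·MCU^0.6859;  EBC = SRM·1.97
SRM = 1.4922·11.1^0.6859 = 7.7770
EBC = 7.7770·1.97

15.3208 EBC


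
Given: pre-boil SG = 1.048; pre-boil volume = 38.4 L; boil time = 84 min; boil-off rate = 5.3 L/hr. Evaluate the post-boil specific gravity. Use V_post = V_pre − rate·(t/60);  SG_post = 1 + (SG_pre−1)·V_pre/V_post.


V_post = 38.4 − 5.3·(84/60) = 30.9800
SG_post = 1 + (1.048 − 1)·38.4/30.9800

1.0595


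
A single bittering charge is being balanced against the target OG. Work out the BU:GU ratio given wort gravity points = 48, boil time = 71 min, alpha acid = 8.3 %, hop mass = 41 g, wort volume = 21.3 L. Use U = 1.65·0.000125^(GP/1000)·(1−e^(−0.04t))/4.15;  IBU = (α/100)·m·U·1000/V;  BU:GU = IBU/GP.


U = 1.65·0.000125^(48/1000)·(1−e^(−0.04·71))/4.15 = 0.2432
IBU = (8.3/100)·41·0.2432·1000/21.3 = 38.8530
BU:GU = 38.8530/48

0.8094


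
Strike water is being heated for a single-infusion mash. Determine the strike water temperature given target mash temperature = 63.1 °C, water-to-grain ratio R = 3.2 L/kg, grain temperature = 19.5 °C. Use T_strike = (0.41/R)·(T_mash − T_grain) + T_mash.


T_strike = (0.41/3.2)·(63.1 − 19.5) + 63.1

68.6863 °C


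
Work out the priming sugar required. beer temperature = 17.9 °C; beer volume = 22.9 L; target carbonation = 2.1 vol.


residual = 14.695·(0.01821 + 0.09011·e^(−0.04·T));  sugar = (target − residual)·4.0·V
residual = 14.695·(0.01821 + 0.09011·e^(−0.04·17.9)) = 0.9147
sugar = (2.1 − 0.9147)·4.0·22.9

108.5716 g


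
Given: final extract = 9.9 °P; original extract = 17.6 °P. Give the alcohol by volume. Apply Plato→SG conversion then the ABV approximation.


SG = 259/(259 − P);  ABV = (OG − FG)·131.25
OG = 259/(259 − 17.6) = 1.0729
FG = 259/(259 − 9.9) = 1.0397
ABV = (1.0729 − 1.0397)·131.25

4.3529 % ABV


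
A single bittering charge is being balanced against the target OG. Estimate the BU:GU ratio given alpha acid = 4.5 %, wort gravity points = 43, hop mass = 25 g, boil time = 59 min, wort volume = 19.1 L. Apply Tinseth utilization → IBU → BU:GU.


U = 1.65·0.000125^(GP/1000)·(1−e^(−0.04t))/4.15;  IBU = (α/100)·m·U·1000/V;  BU:GU = IBU/GP
U = 1.65·0.000125^(43/1000)·(1−e^(−0.04·59))/4.15 = 0.2446
IBU = (4.5/100)·25·0.2446·1000/19.1 = 14.4095
BU:GU = 14.4095/43

0.3351


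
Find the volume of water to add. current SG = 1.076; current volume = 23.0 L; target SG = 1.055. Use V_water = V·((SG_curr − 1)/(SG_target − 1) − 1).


V_water = 23.0·((1.076 − 1)/(1.055 − 1) − 1)

8.7818 L


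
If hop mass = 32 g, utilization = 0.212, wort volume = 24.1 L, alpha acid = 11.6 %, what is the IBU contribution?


IBU = (α/100)·mass·U·1000 / V
IBU = (11.6/100)·32·0.212·1000 / 24.1

32.6533 IBU


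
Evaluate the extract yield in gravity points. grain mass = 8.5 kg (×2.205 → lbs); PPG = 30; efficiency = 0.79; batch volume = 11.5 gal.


points = lbs × PPG × eff / vol
lbs = 8.5 × 2.205 = 18.7425
points = 18.7425 × 30 × 0.79 / 11.5

38.6258 points


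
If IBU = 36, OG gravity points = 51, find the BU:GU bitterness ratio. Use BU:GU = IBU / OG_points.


BU:GU = 36 / 51

0.7059


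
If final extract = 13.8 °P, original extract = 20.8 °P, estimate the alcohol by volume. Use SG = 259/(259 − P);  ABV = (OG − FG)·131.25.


OG = 259/(259 − 20.8) = 1.0873
FG = 259/(259 − 13.8) = 1.0563
ABV = (1.0873 − 1.0563)·131.25

4.0741 % ABV


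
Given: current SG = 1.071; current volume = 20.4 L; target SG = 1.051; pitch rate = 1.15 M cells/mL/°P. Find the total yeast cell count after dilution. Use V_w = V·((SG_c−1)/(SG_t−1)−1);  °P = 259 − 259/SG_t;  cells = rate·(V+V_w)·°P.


V_w = 20.4·((1.071−1)/(1.051−1)−1) = 8.0000
V_final = 20.4 + 8.0000 = 28.4000
°P = 259 − 259/1.051 = 12.5680
cells = 1.15·28.4000·12.5680

410.4719 billion cells


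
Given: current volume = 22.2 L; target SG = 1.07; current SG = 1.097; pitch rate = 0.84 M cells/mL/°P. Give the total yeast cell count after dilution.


V_w = V·((SG_c−1)/(SG_t−1)−1);  °P = 259 − 259/SG_t;  cells = rate·(V+V_w)·°P
V_w = 22.2·((1.097−1)/(1.07−1)−1) = 8.5629
V_final = 22.2 + 8.5629 = 30.7629
°P = 259 − 259/1.07 = 16.9439
cells = 0.84·30.7629·16.9439

437.8446 billion cells


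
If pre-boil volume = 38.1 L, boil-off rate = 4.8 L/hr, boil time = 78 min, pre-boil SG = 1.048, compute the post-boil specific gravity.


V_post = V_pre − rate·(t/60);  SG_post = 1 + (SG_pre−1)·V_pre/V_post
V_post = 38.1 − 4.8·(78/60) = 31.8600
SG_post = 1 + (1.048 − 1)·38.1/31.8600

1.0574


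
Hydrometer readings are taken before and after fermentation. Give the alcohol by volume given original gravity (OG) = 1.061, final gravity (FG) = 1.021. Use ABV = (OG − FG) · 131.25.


ABV = (1.061 − 1.021) · 131.25

5.2500 % ABV
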